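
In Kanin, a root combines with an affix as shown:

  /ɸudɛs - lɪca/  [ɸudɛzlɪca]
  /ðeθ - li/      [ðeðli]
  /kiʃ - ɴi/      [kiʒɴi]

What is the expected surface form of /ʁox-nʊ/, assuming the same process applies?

[ʁoɣnʊ]

The data show regressive voicing assimilation: /s/ → [z] before /l/; /θ/ → [ð] before /l/; /ʃ/ → [ʒ] before /ɴ/. In each pair only voicing changes, matching the following consonant, while place and manner stay constant.
The rule targets /x/ (voiceless velar fricative), which sits before the trigger /n/ (voiced).
The voiced velar fricative is [ɣ], so /x/ → [ɣ].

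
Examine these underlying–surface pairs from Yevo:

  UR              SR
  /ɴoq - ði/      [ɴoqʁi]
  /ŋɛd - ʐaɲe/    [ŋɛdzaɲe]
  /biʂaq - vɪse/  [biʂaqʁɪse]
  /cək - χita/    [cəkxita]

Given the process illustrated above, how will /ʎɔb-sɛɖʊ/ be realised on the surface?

[ʎɔbɸɛɖʊ]

The data show progressive place assimilation: /ð/ → [ʁ] after /q/; /ʐ/ → [z] after /d/; /v/ → [ʁ] after /q/; /χ/ → [x] after /k/. In each pair only place changes, matching the preceding consonant, while manner and voice stay constant.
The rule targets /s/ (voiceless alveolar fricative), which sits after the trigger /b/ (bilabial).
The voiceless bilabial fricative is [ɸ], so /s/ → [ɸ].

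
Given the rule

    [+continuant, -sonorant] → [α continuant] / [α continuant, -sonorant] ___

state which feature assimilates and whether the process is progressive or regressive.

The rule copies [continuant] (continuancy) from the environment onto the target fricatives; since [±continuant] encodes the stop/fricative manner contrast, the assimilating dimension is manner.
Since the environment is written before the underscore, the trigger precedes the target; the direction is progressive.

progressive manner assimilation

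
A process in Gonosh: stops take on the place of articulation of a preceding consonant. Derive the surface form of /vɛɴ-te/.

/t/ is a voiceless alveolar stop. The preceding trigger /ɴ/ is uvular, so /t/ must become uvular as well.
The voiceless uvular stop is [q], so /t/ → [q].

[vɛɴqe]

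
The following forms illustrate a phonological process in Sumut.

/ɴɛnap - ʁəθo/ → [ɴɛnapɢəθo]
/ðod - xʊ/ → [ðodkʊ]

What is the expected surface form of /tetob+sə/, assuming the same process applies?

The data show progressive manner assimilation: /ʁ/ → [ɢ] after /p/; /x/ → [k] after /d/. In each pair only manner changes, matching the preceding consonant, while place and voice stay constant.
The rule targets /s/ (voiceless alveolar fricative), which sits after the trigger /b/ (stop).
Changing only its manner to stop gives [t] — the voiceless alveolar stop.

[tetobtə]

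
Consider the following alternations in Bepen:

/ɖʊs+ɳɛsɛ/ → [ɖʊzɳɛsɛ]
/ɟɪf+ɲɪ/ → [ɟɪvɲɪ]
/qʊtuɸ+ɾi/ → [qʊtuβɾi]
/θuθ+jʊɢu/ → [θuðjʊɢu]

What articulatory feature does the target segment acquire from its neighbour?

voicing

Underlying /s/ is realised as [z] next to /ɳ/; /ɳ/ itself does not change.
The change voiceless → voiced matches the voicing of the following /ɳ/, identifying this as voicing assimilation.
The other alternating forms pattern the same way: /f/ → [v] before /ɲ/ (voiceless → voiced, matching voiced); /ɸ/ → [β] before /ɾ/ (voiceless → voiced, matching voiced); /θ/ → [ð] before /j/ (voiceless → voiced, matching voiced) — only voicing changes, and always toward the following segment.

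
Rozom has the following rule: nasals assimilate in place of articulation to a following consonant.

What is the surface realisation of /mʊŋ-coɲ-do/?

The rule targets /ŋ/ (voiced velar nasal), which sits before the trigger /c/ (palatal).
Changing only its place to palatal gives [ɲ] — the voiced palatal nasal.
The same rule applies at the second boundary: /ɲ/ → [n] next to /d/.

[mʊɲcondo]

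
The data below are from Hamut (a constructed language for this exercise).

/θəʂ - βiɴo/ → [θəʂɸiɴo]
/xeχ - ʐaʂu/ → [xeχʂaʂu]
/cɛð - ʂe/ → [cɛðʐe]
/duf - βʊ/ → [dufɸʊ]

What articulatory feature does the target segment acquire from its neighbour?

voicing

Underlying /β/ is realised as [ɸ] next to /ʂ/; /ʂ/ itself does not change.
/β/ is voiced while /ʂ/ is voiceless; the output [ɸ] is voiceless, matching the trigger — so the feature that spreads is voicing.
The other alternating forms pattern the same way: /ʐ/ → [ʂ] after /χ/ (voiced → voiceless, matching voiceless); /ʂ/ → [ʐ] after /ð/ (voiceless → voiced, matching voiced); /β/ → [ɸ] after /f/ (voiced → voiceless, matching voiceless) — only voicing changes, and always toward the preceding segment.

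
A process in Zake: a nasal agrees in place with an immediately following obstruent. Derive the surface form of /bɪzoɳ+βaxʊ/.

The rule targets /ɳ/ (voiced retroflex nasal), which sits before the trigger /β/ (bilabial).
A voiced bilabial nasal is [m], so the surface segment is [m].

[bɪzomβaxʊ]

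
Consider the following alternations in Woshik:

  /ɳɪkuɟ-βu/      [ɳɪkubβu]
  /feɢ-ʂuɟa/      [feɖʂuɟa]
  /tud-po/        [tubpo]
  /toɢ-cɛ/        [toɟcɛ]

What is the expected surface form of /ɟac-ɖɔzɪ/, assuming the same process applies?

The data show regressive place assimilation: /ɟ/ → [b] before /β/; /ɢ/ → [ɖ] before /ʂ/; /d/ → [b] before /p/; /ɢ/ → [ɟ] before /c/. In each pair only place changes, matching the following consonant, while manner and voice stay constant.
The rule targets /c/ (voiceless palatal stop), which sits before the trigger /ɖ/ (retroflex).
The voiceless retroflex stop is [ʈ], so /c/ → [ʈ].

[ɟaʈɖɔzɪ]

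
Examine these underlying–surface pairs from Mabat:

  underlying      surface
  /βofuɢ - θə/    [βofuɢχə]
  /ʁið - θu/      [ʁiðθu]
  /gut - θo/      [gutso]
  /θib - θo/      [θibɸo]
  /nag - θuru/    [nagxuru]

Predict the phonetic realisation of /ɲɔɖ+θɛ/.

The data show progressive place assimilation: /θ/ → [χ] after /ɢ/; /θ/ → [s] after /t/; /θ/ → [ɸ] after /b/; /θ/ → [x] after /g/. In each pair only place changes, matching the preceding consonant, while manner and voice stay constant.
Nothing changes in [ʁiðθu]: there the adjacent consonants already agree in place (/θ/ and /ð/ are both dental), so this form is consistent with the same rule.
The rule targets /θ/ (voiceless dental fricative), which sits after the trigger /ɖ/ (retroflex).
A voiceless retroflex fricative is [ʂ], so the surface segment is [ʂ].

[ɲɔɖʂɛ]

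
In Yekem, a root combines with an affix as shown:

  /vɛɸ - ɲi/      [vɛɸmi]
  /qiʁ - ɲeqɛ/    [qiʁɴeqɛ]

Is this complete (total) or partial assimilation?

partial assimilation

Underlying /ɲ/ is realised as [m] next to /ɸ/; /ɸ/ itself does not change.
/ɲ/ is palatal while /ɸ/ is bilabial; the output [m] is bilabial, matching the trigger — so the feature that spreads is place.
Manner and voice are unchanged, so the assimilation is partial, not total.
The other alternating form patterns the same way: /ɲ/ → [ɴ] after /ʁ/ (palatal → uvular, matching uvular) — only place changes, and always toward the preceding segment.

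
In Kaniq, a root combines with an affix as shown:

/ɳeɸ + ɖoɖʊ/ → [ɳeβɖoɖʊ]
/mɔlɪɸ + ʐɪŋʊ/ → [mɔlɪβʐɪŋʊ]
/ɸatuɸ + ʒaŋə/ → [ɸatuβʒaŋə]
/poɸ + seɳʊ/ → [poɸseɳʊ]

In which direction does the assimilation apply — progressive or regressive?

Comparing underlying and surface forms, /ɸ/ → [β] is the alternation; the neighbouring /ɖ/ is constant.
The change voiceless → voiced matches the voicing of the following /ɖ/, identifying this as voicing assimilation.
Checking the remaining alternations: /ɸ/ → [β] before /ʐ/ (voiceless → voiced, matching voiced); /ɸ/ → [β] before /ʒ/ (voiceless → voiced, matching voiced) — only voicing changes, and always toward the following segment.
Nothing changes in [poɸseɳʊ]: there the adjacent consonants already agree in voicing (/ɸ/ and /s/ are both voiceless), so this form is consistent with the same rule.
Since the segment that changes precedes the conditioning segment, the assimilation is regressive.

regressive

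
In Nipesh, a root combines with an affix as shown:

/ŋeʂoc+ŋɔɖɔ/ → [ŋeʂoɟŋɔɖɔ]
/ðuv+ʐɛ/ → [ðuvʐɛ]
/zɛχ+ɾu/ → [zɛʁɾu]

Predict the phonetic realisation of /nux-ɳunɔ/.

The data show regressive voicing assimilation: /c/ → [ɟ] before /ŋ/; /χ/ → [ʁ] before /ɾ/. In each pair only voicing changes, matching the following consonant, while place and manner stay constant.
Nothing changes in [ðuvʐɛ]: there the adjacent consonants already agree in voicing (/v/ and /ʐ/ are both voiced), so this form is consistent with the same rule.
The rule targets /x/ (voiceless velar fricative), which sits before the trigger /ɳ/ (voiced).
A voiced velar fricative is [ɣ], so the surface segment is [ɣ].

[nuɣɳunɔ]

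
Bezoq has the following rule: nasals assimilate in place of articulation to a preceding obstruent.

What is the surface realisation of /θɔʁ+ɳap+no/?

The rule targets /ɳ/ (voiced retroflex nasal), which sits after the trigger /ʁ/ (uvular).
A voiced uvular nasal is [ɴ], so the surface segment is [ɴ].
At the second juncture, /n/ likewise becomes [m] adjacent to /p/.

[θɔʁɴapmo]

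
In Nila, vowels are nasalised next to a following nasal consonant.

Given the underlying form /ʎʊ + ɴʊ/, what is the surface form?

[ʎʊ̃ɴʊ]

/ʊ/ sits next to the nasal /ɴ/ and is therefore nasalised to [ʊ̃].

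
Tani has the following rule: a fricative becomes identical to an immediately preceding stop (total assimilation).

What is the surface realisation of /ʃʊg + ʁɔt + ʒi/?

[ʃʊggɔtti]

/ʁ/ is the segment targeted by the rule; it sits immediately after /g/, so it assimilates completely and surfaces as [g].
The same rule applies at the second boundary: /ʒ/ → [t] next to /t/.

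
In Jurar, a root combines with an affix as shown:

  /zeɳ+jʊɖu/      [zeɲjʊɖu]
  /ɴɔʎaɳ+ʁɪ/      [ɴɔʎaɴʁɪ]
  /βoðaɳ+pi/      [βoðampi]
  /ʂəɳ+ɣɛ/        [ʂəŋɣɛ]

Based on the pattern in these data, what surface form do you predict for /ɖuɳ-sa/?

The data show regressive place assimilation: /ɳ/ → [ɲ] before /j/; /ɳ/ → [ɴ] before /ʁ/; /ɳ/ → [m] before /p/; /ɳ/ → [ŋ] before /ɣ/. In each pair only place changes, matching the following consonant, while manner and voice stay constant.
/ɳ/ is a voiced retroflex nasal. The following trigger /s/ is alveolar, so /ɳ/ must become alveolar as well.
The voiced alveolar nasal is [n], so /ɳ/ → [n].

[ɖunsa]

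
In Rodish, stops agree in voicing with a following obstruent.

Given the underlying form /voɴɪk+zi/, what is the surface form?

The rule targets /k/ (voiceless velar stop), which sits before the trigger /z/ (voiced).
The voiced velar stop is [g], so /k/ → [g].

[voɴɪgzi]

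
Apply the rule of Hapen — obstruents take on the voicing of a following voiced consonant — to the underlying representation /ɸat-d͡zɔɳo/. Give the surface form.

/t/ is a voiceless alveolar stop. The following trigger /d͡z/ is voiced, so /t/ must become voiced as well.
The voiced alveolar stop is [d], so /t/ → [d].

[ɸadd͡zɔɳo]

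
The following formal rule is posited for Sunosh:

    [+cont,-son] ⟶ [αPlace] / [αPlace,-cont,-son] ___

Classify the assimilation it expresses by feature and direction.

The rule copies the place features (abbreviated [Place]) from the environment onto the target, so the assimilating feature is place.
Since the environment is written before the underscore, the trigger precedes the target; the direction is progressive.

progressive place assimilation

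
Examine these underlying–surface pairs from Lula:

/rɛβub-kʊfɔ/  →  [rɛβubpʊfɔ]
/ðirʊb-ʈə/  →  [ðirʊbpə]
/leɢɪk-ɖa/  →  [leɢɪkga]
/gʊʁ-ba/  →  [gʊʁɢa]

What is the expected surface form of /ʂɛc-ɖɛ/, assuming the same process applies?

The data show progressive place assimilation: /k/ → [p] after /b/; /ʈ/ → [p] after /b/; /ɖ/ → [g] after /k/; /b/ → [ɢ] after /ʁ/. In each pair only place changes, matching the preceding consonant, while manner and voice stay constant.
/ɖ/ is a voiced retroflex stop. The preceding trigger /c/ is palatal, so /ɖ/ must become palatal as well.
A voiced palatal stop is [ɟ], so the surface segment is [ɟ].

[ʂɛcɟɛ]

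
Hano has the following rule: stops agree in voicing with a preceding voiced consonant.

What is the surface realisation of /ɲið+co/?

[ɲiðɟo]

/c/ is a voiceless palatal stop. The preceding trigger /ð/ is voiced, so /c/ must become voiced as well.
The voiced palatal stop is [ɟ], so /c/ → [ɟ].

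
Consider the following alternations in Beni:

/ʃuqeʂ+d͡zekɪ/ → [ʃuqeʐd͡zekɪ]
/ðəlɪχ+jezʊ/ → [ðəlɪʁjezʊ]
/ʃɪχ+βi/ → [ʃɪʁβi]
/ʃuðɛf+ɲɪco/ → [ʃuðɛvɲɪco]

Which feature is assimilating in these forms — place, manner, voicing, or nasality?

Comparing underlying and surface forms, /ʂ/ → [ʐ] is the alternation; the neighbouring /d͡z/ is constant.
/ʂ/ is voiceless while /d͡z/ is voiced; the output [ʐ] is voiced, matching the trigger — so the feature that spreads is voicing.
Checking the remaining alternations: /χ/ → [ʁ] before /j/ (voiceless → voiced, matching voiced); /χ/ → [ʁ] before /β/ (voiceless → voiced, matching voiced); /f/ → [v] before /ɲ/ (voiceless → voiced, matching voiced) — only voicing changes, and always toward the following segment.

voicing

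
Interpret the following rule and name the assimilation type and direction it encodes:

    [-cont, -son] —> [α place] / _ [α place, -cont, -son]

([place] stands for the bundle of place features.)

The shared variable α links the value of the place features (abbreviated [place]) on the target to the same value on the neighbouring segment, so place is the feature that assimilates.
The conditioning segment sits to the right of the focus bar, meaning the trigger follows the segment that changes — regressive assimilation.

regressive place assimilation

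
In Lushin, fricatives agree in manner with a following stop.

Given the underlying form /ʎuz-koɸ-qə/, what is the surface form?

/z/ is a voiced alveolar fricative. The following trigger /k/ is a stop, so /z/ must become a stop as well.
A voiced alveolar stop is [d], so the surface segment is [d].
The same rule applies at the second boundary: /ɸ/ → [p] next to /q/.

[ʎudkopqə]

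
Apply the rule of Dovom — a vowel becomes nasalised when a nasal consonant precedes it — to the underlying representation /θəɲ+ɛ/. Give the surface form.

/ɛ/ sits next to the nasal /ɲ/ and is therefore nasalised to [ɛ̃].

[θəɲɛ̃]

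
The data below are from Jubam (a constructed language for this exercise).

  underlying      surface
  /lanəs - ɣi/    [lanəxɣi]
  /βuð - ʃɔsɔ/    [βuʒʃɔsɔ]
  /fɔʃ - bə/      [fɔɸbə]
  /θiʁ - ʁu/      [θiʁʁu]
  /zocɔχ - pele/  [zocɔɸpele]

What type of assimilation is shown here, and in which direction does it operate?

regressive place assimilation

The segment that alternates is /s/, which surfaces as [x] when adjacent to /ɣ/.
/s/ is alveolar while /ɣ/ is velar; the output [x] is velar, matching the trigger — so the feature that spreads is place.
Manner and voice are unchanged, so the assimilation is partial, not total.
The same holds elsewhere in the data: /ð/ → [ʒ] before /ʃ/ (dental → postalveolar, matching postalveolar); /ʃ/ → [ɸ] before /b/ (postalveolar → bilabial, matching bilabial); /χ/ → [ɸ] before /p/ (uvular → bilabial, matching bilabial) — only place changes, and always toward the following segment.
No alternation appears in [θiʁʁu]: there the adjacent consonants already agree in place (/ʁ/ and /ʁ/ are both uvular), so this form is consistent with the same rule.
Since the segment that changes precedes the conditioning segment, the assimilation is regressive.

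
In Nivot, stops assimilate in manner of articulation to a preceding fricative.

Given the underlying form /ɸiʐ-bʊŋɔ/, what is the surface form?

/b/ is a voiced bilabial stop. The preceding trigger /ʐ/ is a fricative, so /b/ must become a fricative as well.
Changing only its manner to fricative gives [β] — the voiced bilabial fricative.

[ɸiʐβʊŋɔ]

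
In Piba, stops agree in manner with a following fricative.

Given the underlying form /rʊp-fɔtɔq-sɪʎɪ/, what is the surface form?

The rule targets /p/ (voiceless bilabial stop), which sits before the trigger /f/ (fricative).
The voiceless bilabial fricative is [ɸ], so /p/ → [ɸ].
At the second juncture, /q/ likewise becomes [χ] adjacent to /s/.

[rʊɸfɔtɔχsɪʎɪ]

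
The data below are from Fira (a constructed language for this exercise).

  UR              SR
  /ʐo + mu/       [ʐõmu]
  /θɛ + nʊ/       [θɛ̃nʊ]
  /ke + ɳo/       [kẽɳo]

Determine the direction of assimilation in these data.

The vowel /o/ surfaces as nasalised [õ] next to the following nasal /m/ — it has acquired the [+nasal] feature of its neighbour.
Likewise in the remaining data: /ɛ/ → [ɛ̃] before /n/; /e/ → [ẽ] before /ɳ/ — each time a vowel is nasalised next to a following nasal.
Because the conditioning nasal is to the right of the vowel that changes, the process is regressive (anticipatory).

regressive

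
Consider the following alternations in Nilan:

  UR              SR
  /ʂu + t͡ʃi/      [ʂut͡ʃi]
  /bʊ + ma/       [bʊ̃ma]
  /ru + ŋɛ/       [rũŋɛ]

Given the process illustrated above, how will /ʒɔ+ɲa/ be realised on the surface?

[ʒɔ̃ɲa]

The data show regressive nasality assimilation (vowel nasalisation): /ʊ/ → [ʊ̃] before /m/; /u/ → [ũ] before /ŋ/ — a vowel is nasalised by an immediately following nasal consonant.
No change occurs in [ʂut͡ʃi] because the vowel at the boundary is adjacent to an oral consonant, not a nasal (/u/ next to /t͡ʃ/).
The vowel /ɔ/ is adjacent to the following nasal /ɲ/, so it acquires [+nasal] and surfaces as [ɔ̃].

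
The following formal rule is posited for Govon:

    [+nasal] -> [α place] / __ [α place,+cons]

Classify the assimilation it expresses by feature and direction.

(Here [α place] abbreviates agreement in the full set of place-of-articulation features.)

The rule copies the place features (abbreviated [place]) from the environment onto the target, so the assimilating feature is place.
Since the environment is written after the underscore, the trigger follows the target; the direction is regressive.

regressive place assimilation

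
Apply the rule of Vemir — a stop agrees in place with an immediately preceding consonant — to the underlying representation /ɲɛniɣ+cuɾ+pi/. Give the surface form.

/c/ is a voiceless palatal stop. The preceding trigger /ɣ/ is velar, so /c/ must become velar as well.
A voiceless velar stop is [k], so the surface segment is [k].
The same rule applies at the second boundary: /p/ → [t] next to /ɾ/.

[ɲɛniɣkuɾti]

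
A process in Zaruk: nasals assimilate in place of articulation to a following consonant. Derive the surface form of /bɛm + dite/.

[bɛndite]

The rule targets /m/ (voiced bilabial nasal), which sits before the trigger /d/ (alveolar).
A voiced alveolar nasal is [n], so the surface segment is [n].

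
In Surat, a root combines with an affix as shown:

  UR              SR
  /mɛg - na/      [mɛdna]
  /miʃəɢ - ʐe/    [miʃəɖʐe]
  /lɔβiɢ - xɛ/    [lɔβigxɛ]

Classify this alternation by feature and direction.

Comparing underlying and surface forms, /g/ → [d] is the alternation; the neighbouring /n/ is constant.
The change velar → alveolar matches the place of the following /n/, identifying this as place assimilation.
Manner and voice are unchanged, so the assimilation is partial, not total.
The same holds elsewhere in the data: /ɢ/ → [ɖ] before /ʐ/ (uvular → retroflex, matching retroflex); /ɢ/ → [g] before /x/ (uvular → velar, matching velar) — only place changes, and always toward the following segment.
Since the segment that changes precedes the conditioning segment, the assimilation is regressive.

regressive place assimilation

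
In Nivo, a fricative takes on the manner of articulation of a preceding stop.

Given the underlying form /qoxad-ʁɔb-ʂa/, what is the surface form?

The rule targets /ʁ/ (voiced uvular fricative), which sits after the trigger /d/ (stop).
A voiced uvular stop is [ɢ], so the surface segment is [ɢ].
The same rule applies at the second boundary: /ʂ/ → [ʈ] next to /b/.

[qoxadɢɔbʈa]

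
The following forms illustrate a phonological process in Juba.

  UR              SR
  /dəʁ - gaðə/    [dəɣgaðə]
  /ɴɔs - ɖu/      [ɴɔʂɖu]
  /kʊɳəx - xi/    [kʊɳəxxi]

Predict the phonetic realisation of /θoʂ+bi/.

The data show regressive place assimilation: /ʁ/ → [ɣ] before /g/; /s/ → [ʂ] before /ɖ/. In each pair only place changes, matching the following consonant, while manner and voice stay constant.
Nothing changes in [kʊɳəxxi]: there the adjacent consonants already agree in place (/x/ and /x/ are both velar), so this form is consistent with the same rule.
The rule targets /ʂ/ (voiceless retroflex fricative), which sits before the trigger /b/ (bilabial).
A voiceless bilabial fricative is [ɸ], so the surface segment is [ɸ].

[θoɸbi]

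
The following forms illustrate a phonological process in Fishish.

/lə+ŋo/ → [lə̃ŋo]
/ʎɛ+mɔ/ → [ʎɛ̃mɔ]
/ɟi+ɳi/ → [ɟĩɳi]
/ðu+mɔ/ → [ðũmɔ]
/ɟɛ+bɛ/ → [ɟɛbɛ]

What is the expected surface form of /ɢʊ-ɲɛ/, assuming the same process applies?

The data show regressive nasality assimilation (vowel nasalisation): /ə/ → [ə̃] before /ŋ/; /ɛ/ → [ɛ̃] before /m/; /i/ → [ĩ] before /ɳ/; /u/ → [ũ] before /m/ — a vowel is nasalised by an immediately following nasal consonant.
No change occurs in [ɟɛbɛ] because the vowel at the boundary is adjacent to an oral consonant, not a nasal (/ɛ/ next to /b/).
The vowel /ʊ/ is adjacent to the following nasal /ɲ/, so it acquires [+nasal] and surfaces as [ʊ̃].

[ɢʊ̃ɲɛ]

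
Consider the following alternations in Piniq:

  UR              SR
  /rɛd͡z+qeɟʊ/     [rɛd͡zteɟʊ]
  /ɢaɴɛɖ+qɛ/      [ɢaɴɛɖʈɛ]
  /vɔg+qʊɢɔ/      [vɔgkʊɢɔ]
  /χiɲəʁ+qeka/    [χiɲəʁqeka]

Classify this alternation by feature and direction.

Underlying /q/ is realised as [t] next to /d͡z/; /d͡z/ itself does not change.
The change uvular → alveolar matches the place of the preceding /d͡z/, identifying this as place assimilation.
Manner and voice are unchanged, so the assimilation is partial, not total.
The same holds elsewhere in the data: /q/ → [ʈ] after /ɖ/ (uvular → retroflex, matching retroflex); /q/ → [k] after /g/ (uvular → velar, matching velar) — only place changes, and always toward the preceding segment.
Nothing changes in [χiɲəʁqeka]: there the adjacent consonants already agree in place (/q/ and /ʁ/ are both uvular), so this form is consistent with the same rule.
The trigger is the preceding segment, so the direction is progressive (perseverative).

progressive place assimilation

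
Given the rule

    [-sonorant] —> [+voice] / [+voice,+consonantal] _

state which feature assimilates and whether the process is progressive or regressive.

progressive voicing assimilation

The structural change is [+voice], and the conditioning segment [+voice,+consonantal] (a voiced consonant) is itself voiced, so the target comes to share the voicing of its neighbour — voicing assimilation.
The conditioning segment sits to the left of the focus bar, meaning the trigger precedes the segment that changes — progressive assimilation.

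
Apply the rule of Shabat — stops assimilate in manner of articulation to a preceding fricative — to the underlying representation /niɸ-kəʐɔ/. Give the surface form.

[niɸxəʐɔ]

The rule targets /k/ (voiceless velar stop), which sits after the trigger /ɸ/ (fricative).
The voiceless velar fricative is [x], so /k/ → [x].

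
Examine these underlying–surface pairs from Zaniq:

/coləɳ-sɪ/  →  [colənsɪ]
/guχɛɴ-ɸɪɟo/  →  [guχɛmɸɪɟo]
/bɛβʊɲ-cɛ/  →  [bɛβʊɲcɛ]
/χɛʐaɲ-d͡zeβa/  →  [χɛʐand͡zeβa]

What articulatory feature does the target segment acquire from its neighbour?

Comparing underlying and surface forms, /ɳ/ → [n] is the alternation; the neighbouring /s/ is constant.
/ɳ/ is retroflex while /s/ is alveolar; the output [n] is alveolar, matching the trigger — so the feature that spreads is place.
The other alternating forms pattern the same way: /ɴ/ → [m] before /ɸ/ (uvular → bilabial, matching bilabial); /ɲ/ → [n] before /d͡z/ (palatal → alveolar, matching alveolar) — only place changes, and always toward the following segment.
Nothing changes in [bɛβʊɲcɛ]: there the adjacent consonants already agree in place (/ɲ/ and /c/ are both palatal), so this form is consistent with the same rule.

place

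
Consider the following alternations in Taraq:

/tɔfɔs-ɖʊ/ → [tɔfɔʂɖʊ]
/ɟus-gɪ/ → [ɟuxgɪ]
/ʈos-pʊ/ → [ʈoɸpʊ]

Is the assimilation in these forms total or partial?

partial assimilation

The segment that alternates is /s/, which surfaces as [ʂ] when adjacent to /ɖ/.
/s/ is alveolar while /ɖ/ is retroflex; the output [ʂ] is retroflex, matching the trigger — so the feature that spreads is place.
Manner and voice are unchanged, so the assimilation is partial, not total.
The same holds elsewhere in the data: /s/ → [x] before /g/ (alveolar → velar, matching velar); /s/ → [ɸ] before /p/ (alveolar → bilabial, matching bilabial) — only place changes, and always toward the following segment.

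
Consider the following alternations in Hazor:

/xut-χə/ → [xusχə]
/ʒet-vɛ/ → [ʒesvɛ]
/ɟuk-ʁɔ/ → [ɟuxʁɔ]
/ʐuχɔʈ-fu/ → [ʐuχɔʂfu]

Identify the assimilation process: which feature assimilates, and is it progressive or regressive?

regressive manner assimilation

Underlying /t/ is realised as [s] next to /χ/; /χ/ itself does not change.
The change stop → fricative matches the manner of the following /χ/, identifying this as manner assimilation.
Place and voice are unchanged, so the assimilation is partial, not total.
The other alternating forms pattern the same way: /t/ → [s] before /v/ (stop → fricative, matching a fricative); /k/ → [x] before /ʁ/ (stop → fricative, matching a fricative); /ʈ/ → [ʂ] before /f/ (stop → fricative, matching a fricative) — only manner changes, and always toward the following segment.
The trigger is the following segment, so the direction is regressive (anticipatory).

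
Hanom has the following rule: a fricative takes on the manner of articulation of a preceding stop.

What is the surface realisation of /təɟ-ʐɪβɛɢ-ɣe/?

/ʐ/ is a voiced retroflex fricative. The preceding trigger /ɟ/ is a stop, so /ʐ/ must become a stop as well.
A voiced retroflex stop is [ɖ], so the surface segment is [ɖ].
At the second juncture, /ɣ/ likewise becomes [g] adjacent to /ɢ/.

[təɟɖɪβɛɢge]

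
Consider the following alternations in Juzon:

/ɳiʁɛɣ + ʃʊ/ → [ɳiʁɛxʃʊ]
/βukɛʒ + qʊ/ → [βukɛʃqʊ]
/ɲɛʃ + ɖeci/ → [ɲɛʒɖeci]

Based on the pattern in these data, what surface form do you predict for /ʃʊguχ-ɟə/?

[ʃʊguʁɟə]

The data show regressive voicing assimilation: /ɣ/ → [x] before /ʃ/; /ʒ/ → [ʃ] before /q/; /ʃ/ → [ʒ] before /ɖ/. In each pair only voicing changes, matching the following consonant, while place and manner stay constant.
/χ/ is a voiceless uvular fricative. The following trigger /ɟ/ is voiced, so /χ/ must become voiced as well.
The voiced uvular fricative is [ʁ], so /χ/ → [ʁ].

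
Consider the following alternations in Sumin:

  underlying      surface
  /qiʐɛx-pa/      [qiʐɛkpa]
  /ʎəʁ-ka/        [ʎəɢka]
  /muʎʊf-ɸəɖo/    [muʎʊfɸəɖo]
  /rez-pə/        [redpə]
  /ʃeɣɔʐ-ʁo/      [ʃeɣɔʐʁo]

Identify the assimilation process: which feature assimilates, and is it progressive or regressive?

regressive manner assimilation

The segment that alternates is /x/, which surfaces as [k] when adjacent to /p/.
The change fricative → stop matches the manner of the following /p/, identifying this as manner assimilation.
Place and voice are unchanged, so the assimilation is partial, not total.
The same holds elsewhere in the data: /ʁ/ → [ɢ] before /k/ (fricative → stop, matching a stop); /z/ → [d] before /p/ (fricative → stop, matching a stop) — only manner changes, and always toward the following segment.
No alternation appears in [muʎʊfɸəɖo], [ʃeɣɔʐʁo]: there the adjacent consonants already agree in manner (/f/ and /ɸ/ are both fricatives; /ʐ/ and /ʁ/ are both fricatives), so these forms are consistent with the same rule.
The trigger is the following segment, so the direction is regressive (anticipatory).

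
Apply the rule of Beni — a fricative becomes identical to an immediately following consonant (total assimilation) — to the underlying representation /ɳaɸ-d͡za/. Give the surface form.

[ɳad͡zd͡za]

/ɸ/ is the segment targeted by the rule; it sits immediately before /d͡z/, so it assimilates completely and surfaces as [d͡z].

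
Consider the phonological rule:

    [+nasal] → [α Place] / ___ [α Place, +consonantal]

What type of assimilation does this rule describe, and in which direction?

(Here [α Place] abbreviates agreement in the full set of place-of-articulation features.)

The rule copies the place features (abbreviated [Place]) from the environment onto the target, so the assimilating feature is place.
Since the environment is written after the underscore, the trigger follows the target; the direction is regressive.

regressive place assimilation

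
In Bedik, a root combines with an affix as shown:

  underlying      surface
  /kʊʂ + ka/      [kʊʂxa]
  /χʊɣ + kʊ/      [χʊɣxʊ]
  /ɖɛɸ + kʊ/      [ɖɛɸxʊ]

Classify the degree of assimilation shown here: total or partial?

Comparing underlying and surface forms, /k/ → [x] is the alternation; the neighbouring /ʂ/ is constant.
/k/ is a stop while /ʂ/ is a fricative; the output [x] is a fricative, matching the trigger — so the feature that spreads is manner.
Place and voice are unchanged, so the assimilation is partial, not total.
Checking the remaining alternations: /k/ → [x] after /ɣ/ (stop → fricative, matching a fricative); /k/ → [x] after /ɸ/ (stop → fricative, matching a fricative) — only manner changes, and always toward the preceding segment.

partial assimilation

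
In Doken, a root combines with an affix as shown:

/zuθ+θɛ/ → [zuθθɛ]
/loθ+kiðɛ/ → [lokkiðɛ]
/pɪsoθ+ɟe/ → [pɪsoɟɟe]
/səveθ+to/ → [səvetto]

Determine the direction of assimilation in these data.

regressive

The segment that alternates is /θ/, which surfaces as [k] when adjacent to /k/.
The output [k] is identical to the trigger /k/ — every feature (place, manner, voicing) has been copied — so this is total assimilation.
The other forms behave the same way: /θ/ → [ɟ] before /ɟ/; /θ/ → [t] before /t/ — in each case the output is a copy of the following consonant.
In [zuθθɛ] the two consonants at the boundary are already identical (/θ/ + /θ/), so the rule applies vacuously and nothing changes.
The trigger is the following segment, so the direction is regressive (anticipatory).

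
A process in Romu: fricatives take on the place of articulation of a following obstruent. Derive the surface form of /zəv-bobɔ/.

[zəβbobɔ]

The rule targets /v/ (voiced labiodental fricative), which sits before the trigger /b/ (bilabial).
Changing only its place to bilabial gives [β] — the voiced bilabial fricative.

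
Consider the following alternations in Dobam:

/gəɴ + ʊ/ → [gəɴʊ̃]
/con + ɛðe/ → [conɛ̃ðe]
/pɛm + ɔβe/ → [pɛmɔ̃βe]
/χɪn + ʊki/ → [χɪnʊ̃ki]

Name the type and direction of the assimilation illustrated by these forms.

progressive nasality assimilation (vowel nasalisation)

The vowel /ʊ/ surfaces as nasalised [ʊ̃] next to the preceding nasal /ɴ/ — it has acquired the [+nasal] feature of its neighbour.
Likewise in the remaining data: /ɛ/ → [ɛ̃] after /n/; /ɔ/ → [ɔ̃] after /m/; /ʊ/ → [ʊ̃] after /n/ — each time a vowel is nasalised next to a preceding nasal.
Because the conditioning nasal is to the left of the vowel that changes, the process is progressive (perseverative).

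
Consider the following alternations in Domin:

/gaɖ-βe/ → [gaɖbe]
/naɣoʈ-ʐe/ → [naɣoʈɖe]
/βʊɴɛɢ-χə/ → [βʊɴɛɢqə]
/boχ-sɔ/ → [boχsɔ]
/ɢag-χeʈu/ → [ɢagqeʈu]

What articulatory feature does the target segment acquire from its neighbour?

manner

The segment that alternates is /β/, which surfaces as [b] when adjacent to /ɖ/.
/β/ is a fricative while /ɖ/ is a stop; the output [b] is a stop, matching the trigger — so the feature that spreads is manner.
Checking the remaining alternations: /ʐ/ → [ɖ] after /ʈ/ (fricative → stop, matching a stop); /χ/ → [q] after /ɢ/ (fricative → stop, matching a stop); /χ/ → [q] after /g/ (fricative → stop, matching a stop) — only manner changes, and always toward the preceding segment.
Nothing changes in [boχsɔ]: there the adjacent consonants already agree in manner (/s/ and /χ/ are both fricatives), so this form is consistent with the same rule.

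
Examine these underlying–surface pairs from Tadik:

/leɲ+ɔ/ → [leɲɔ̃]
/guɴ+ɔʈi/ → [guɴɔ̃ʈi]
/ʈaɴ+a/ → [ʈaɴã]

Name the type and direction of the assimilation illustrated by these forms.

progressive nasality assimilation (vowel nasalisation)

The vowel /ɔ/ surfaces as nasalised [ɔ̃] next to the preceding nasal /ɲ/ — it has acquired the [+nasal] feature of its neighbour.
Likewise in the remaining data: /ɔ/ → [ɔ̃] after /ɴ/; /a/ → [ã] after /ɴ/ — each time a vowel is nasalised next to a preceding nasal.
Because the conditioning nasal is to the left of the vowel that changes, the process is progressive (perseverative).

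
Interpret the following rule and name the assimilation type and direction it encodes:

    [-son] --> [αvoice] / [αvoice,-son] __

The shared variable α links the value of [voice] on the target to the same value on the neighbouring segment, so voicing is the feature that assimilates.
The conditioning segment sits to the left of the focus bar, meaning the trigger precedes the segment that changes — progressive assimilation.

progressive voicing assimilation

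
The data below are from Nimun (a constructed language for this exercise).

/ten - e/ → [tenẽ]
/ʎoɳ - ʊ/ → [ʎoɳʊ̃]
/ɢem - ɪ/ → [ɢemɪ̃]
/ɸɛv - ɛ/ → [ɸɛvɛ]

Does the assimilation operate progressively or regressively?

progressive

The vowel /e/ surfaces as nasalised [ẽ] next to the preceding nasal /n/ — it has acquired the [+nasal] feature of its neighbour.
Likewise in the remaining data: /ʊ/ → [ʊ̃] after /ɳ/; /ɪ/ → [ɪ̃] after /m/ — each time a vowel is nasalised next to a preceding nasal.
No change occurs in [ɸɛvɛ] because the vowel at the boundary is adjacent to an oral consonant, not a nasal (/ɛ/ next to /v/).
Because the conditioning nasal is to the left of the vowel that changes, the process is progressive (perseverative).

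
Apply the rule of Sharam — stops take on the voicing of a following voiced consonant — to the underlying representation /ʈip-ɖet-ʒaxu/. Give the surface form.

[ʈibɖedʒaxu]

/p/ is a voiceless bilabial stop. The following trigger /ɖ/ is voiced, so /p/ must become voiced as well.
A voiced bilabial stop is [b], so the surface segment is [b].
The same rule applies at the second boundary: /t/ → [d] next to /ʒ/.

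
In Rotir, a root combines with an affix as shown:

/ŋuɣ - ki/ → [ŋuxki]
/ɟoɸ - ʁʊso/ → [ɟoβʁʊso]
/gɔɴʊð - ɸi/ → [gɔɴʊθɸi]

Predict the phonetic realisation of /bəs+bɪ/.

[bəzbɪ]

The data show regressive voicing assimilation: /ɣ/ → [x] before /k/; /ɸ/ → [β] before /ʁ/; /ð/ → [θ] before /ɸ/. In each pair only voicing changes, matching the following consonant, while place and manner stay constant.
/s/ is a voiceless alveolar fricative. The following trigger /b/ is voiced, so /s/ must become voiced as well.
Changing only its voicing to voiced gives [z] — the voiced alveolar fricative.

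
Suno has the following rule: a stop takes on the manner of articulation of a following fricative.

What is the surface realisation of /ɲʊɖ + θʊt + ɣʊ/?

/ɖ/ is a voiced retroflex stop. The following trigger /θ/ is a fricative, so /ɖ/ must become a fricative as well.
Changing only its manner to fricative gives [ʐ] — the voiced retroflex fricative.
The same rule applies at the second boundary: /t/ → [s] next to /ɣ/.

[ɲʊʐθʊsɣʊ]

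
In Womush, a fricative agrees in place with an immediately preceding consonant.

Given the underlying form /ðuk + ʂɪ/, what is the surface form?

/ʂ/ is a voiceless retroflex fricative. The preceding trigger /k/ is velar, so /ʂ/ must become velar as well.
Changing only its place to velar gives [x] — the voiceless velar fricative.

[ðukxɪ]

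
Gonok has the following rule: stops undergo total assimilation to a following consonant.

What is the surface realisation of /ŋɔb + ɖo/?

/b/ is the segment targeted by the rule; it sits immediately before /ɖ/, so it assimilates completely and surfaces as [ɖ].

[ŋɔɖɖo]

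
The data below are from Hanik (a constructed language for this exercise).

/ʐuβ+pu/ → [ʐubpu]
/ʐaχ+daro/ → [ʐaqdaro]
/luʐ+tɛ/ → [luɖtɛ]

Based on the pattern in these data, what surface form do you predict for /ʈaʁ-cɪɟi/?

[ʈaɢcɪɟi]

The data show regressive manner assimilation: /β/ → [b] before /p/; /χ/ → [q] before /d/; /ʐ/ → [ɖ] before /t/. In each pair only manner changes, matching the following consonant, while place and voice stay constant.
/ʁ/ is a voiced uvular fricative. The following trigger /c/ is a stop, so /ʁ/ must become a stop as well.
Changing only its manner to stop gives [ɢ] — the voiced uvular stop.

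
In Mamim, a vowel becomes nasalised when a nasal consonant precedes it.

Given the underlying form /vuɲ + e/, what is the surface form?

/e/ sits next to the nasal /ɲ/ and is therefore nasalised to [ẽ].

[vuɲẽ]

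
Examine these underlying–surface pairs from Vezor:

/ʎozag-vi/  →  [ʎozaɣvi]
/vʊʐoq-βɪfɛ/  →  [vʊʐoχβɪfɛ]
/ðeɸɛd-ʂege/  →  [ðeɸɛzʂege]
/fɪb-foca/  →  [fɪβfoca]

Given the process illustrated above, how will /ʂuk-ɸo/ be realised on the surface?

[ʂuxɸo]

The data show regressive manner assimilation: /g/ → [ɣ] before /v/; /q/ → [χ] before /β/; /d/ → [z] before /ʂ/; /b/ → [β] before /f/. In each pair only manner changes, matching the following consonant, while place and voice stay constant.
/k/ is a voiceless velar stop. The following trigger /ɸ/ is a fricative, so /k/ must become a fricative as well.
Changing only its manner to fricative gives [x] — the voiceless velar fricative.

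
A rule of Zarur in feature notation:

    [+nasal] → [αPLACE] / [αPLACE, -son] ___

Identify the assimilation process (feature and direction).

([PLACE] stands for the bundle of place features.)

progressive place assimilation

The shared variable α links the value of the place features (abbreviated [PLACE]) on the target to the same value on the neighbouring segment, so place is the feature that assimilates.
Since the environment is written before the underscore, the trigger precedes the target; the direction is progressive.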